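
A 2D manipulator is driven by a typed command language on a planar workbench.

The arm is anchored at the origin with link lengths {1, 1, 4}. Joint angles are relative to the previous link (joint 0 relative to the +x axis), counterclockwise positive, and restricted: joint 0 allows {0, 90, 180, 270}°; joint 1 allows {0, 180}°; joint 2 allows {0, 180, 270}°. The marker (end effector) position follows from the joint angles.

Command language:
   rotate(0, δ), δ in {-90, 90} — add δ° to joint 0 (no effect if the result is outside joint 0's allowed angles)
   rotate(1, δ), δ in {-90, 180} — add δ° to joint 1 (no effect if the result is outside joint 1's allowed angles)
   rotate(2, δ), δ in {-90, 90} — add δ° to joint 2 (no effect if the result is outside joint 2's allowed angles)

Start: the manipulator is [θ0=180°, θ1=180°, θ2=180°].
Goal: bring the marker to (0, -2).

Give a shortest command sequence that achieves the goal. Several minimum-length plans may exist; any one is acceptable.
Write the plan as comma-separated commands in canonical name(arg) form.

rotate(1, 180), rotate(0, -90)

start: [θ0=180°, θ1=180°, θ2=180°]
[1] after rotate(1, 180): [θ0=180°, θ1=0°, θ2=180°]
[2] after rotate(0, -90): [θ0=90°, θ1=0°, θ2=180°]
no 1-step plan works, so 2 is optimal.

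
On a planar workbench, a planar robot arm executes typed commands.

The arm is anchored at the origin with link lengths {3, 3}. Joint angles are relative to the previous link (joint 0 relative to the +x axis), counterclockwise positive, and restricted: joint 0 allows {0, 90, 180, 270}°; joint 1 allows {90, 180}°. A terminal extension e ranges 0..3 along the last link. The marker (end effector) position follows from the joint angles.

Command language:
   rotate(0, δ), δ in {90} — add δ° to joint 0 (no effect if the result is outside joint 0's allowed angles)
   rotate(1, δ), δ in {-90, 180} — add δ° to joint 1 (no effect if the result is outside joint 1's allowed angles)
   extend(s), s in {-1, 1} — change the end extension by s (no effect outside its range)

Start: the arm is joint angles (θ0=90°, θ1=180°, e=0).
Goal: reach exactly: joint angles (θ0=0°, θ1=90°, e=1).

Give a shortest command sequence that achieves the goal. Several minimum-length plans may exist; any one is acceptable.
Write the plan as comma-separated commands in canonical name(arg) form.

extend(1), rotate(0, 90), rotate(0, 90), rotate(0, 90), rotate(1, -90)

start: joint angles (θ0=90°, θ1=180°, e=0)
1. extend(1) → joint angles (θ0=90°, θ1=180°, e=1)
2. rotate(0, 90) → joint angles (θ0=180°, θ1=180°, e=1)
3. rotate(0, 90) → joint angles (θ0=270°, θ1=180°, e=1)
4. rotate(0, 90) → joint angles (θ0=0°, θ1=180°, e=1)
5. rotate(1, -90) → joint angles (θ0=0°, θ1=90°, e=1)
shorter routes all fall short; 5 is best.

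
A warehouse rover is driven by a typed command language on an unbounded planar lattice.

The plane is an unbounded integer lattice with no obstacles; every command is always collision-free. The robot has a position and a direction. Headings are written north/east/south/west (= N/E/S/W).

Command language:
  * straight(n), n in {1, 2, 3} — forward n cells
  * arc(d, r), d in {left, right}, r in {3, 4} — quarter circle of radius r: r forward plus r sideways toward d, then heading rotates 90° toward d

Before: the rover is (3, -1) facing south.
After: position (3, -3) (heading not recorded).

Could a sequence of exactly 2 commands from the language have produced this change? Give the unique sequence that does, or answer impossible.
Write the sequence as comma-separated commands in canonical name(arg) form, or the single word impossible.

from: (3, -1) facing south
t=1 straight(1) ⇒ (3, -2) facing south
t=2 straight(1) ⇒ (3, -3) facing south
all 49 alternatives checked — unique.

straight(1), straight(1)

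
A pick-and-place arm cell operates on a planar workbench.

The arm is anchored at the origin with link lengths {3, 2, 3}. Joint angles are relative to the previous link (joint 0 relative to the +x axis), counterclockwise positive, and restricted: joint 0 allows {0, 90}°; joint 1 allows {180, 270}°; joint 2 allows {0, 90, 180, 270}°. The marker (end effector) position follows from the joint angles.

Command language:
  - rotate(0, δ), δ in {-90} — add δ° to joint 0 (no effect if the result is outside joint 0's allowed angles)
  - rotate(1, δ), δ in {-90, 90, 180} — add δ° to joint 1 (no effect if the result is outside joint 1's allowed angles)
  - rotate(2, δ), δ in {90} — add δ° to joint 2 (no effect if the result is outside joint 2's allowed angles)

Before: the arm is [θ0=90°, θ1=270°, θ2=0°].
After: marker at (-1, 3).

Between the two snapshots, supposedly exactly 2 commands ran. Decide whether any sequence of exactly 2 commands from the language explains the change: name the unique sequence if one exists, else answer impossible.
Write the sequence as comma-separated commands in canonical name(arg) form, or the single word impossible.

rotate(2, 90), rotate(2, 90)

t0: [θ0=90°, θ1=270°, θ2=0°]
1. rotate(2, 90) → [θ0=90°, θ1=270°, θ2=90°]
2. rotate(2, 90) → [θ0=90°, θ1=270°, θ2=180°]
no other 2-command option fits: unique.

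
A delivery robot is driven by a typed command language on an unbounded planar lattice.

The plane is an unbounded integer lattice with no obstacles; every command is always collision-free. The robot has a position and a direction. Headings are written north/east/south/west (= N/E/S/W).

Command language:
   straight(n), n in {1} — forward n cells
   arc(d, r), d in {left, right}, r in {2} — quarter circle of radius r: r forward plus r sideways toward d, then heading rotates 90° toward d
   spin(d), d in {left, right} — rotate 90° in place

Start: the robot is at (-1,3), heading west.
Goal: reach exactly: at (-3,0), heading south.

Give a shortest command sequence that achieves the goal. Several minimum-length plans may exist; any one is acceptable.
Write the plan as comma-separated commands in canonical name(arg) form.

arc(left, 2), straight(1)

initial: at (-1,3), heading west
t=1 arc(left, 2) ⇒ at (-3,1), heading south
t=2 straight(1) ⇒ at (-3,0), heading south
minimal: 2 command(s), checked below 2.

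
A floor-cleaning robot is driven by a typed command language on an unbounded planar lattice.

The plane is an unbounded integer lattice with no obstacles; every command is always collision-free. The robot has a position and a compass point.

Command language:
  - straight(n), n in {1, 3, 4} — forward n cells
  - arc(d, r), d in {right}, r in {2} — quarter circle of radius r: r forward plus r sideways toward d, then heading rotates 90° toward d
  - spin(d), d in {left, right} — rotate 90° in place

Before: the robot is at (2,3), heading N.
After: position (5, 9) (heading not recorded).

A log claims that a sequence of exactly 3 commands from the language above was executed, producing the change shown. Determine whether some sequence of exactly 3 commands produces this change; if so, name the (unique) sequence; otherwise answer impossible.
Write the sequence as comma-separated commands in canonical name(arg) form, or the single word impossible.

key: order matters: swapping straight(4) and straight(1) lands elsewhere
t0: at (2,3), heading N
[1] after straight(4): at (2,7), heading N
[2] after arc(right, 2): at (4,9), heading E
[3] after straight(1): at (5,9), heading E
all 216 alternatives checked — unique.

straight(4), arc(right, 2), straight(1)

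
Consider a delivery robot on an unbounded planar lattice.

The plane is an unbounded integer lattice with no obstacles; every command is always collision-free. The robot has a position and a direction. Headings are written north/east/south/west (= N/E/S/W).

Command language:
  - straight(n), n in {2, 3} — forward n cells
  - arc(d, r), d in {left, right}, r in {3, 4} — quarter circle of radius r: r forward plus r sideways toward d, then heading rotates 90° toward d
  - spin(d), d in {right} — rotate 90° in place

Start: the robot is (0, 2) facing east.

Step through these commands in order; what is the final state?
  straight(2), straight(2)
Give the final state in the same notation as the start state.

(4, 2) facing east

begin: (0, 2) facing east
1. straight(2) → (2, 2) facing east
2. straight(2) → (4, 2) facing east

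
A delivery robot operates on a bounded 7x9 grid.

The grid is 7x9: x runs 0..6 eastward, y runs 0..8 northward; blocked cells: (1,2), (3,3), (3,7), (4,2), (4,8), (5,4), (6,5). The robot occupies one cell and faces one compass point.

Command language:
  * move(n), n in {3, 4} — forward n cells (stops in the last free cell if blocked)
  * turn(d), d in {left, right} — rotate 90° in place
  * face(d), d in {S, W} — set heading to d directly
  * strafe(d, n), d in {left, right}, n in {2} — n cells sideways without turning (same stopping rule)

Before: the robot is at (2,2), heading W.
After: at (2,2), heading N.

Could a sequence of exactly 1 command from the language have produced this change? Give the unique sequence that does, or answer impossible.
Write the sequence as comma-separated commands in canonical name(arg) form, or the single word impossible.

key: (2,2) unchanged — the single command moves nothing
start: at (2,2), heading W
[1] after turn(right): at (2,2), heading N
uniquely the one of 8 1-step routes that fits.

turn(right)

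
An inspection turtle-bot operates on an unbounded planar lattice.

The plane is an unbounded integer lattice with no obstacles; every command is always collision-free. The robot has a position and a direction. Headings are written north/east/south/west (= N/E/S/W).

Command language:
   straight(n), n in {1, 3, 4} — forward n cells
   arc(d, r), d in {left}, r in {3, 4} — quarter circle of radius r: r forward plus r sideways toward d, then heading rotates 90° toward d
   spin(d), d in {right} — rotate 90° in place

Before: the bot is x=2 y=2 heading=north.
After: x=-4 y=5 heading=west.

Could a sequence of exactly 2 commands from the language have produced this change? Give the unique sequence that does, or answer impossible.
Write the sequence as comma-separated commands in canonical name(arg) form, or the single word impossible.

arc(left, 3), straight(3)

key: order matters: swapping arc(left, 3) and straight(3) lands elsewhere
begin: x=2 y=2 heading=north
t=1 arc(left, 3) ⇒ x=-1 y=5 heading=west
t=2 straight(3) ⇒ x=-4 y=5 heading=west
no rival 2-sequence matches.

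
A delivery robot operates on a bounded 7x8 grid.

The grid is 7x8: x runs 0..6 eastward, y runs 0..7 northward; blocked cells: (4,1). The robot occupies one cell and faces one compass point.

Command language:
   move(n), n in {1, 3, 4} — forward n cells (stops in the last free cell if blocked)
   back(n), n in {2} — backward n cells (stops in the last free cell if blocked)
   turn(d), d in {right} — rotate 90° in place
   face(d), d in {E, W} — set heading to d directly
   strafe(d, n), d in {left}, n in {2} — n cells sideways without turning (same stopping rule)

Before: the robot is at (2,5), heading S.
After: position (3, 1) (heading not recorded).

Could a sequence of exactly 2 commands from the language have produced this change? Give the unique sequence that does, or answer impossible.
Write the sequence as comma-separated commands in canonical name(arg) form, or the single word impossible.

move(4), strafe(left, 2)

key: strafe(left, 2) is stopped early by the blocked cell at (4,1)
t0: at (2,5), heading S
1. move(4) → at (2,1), heading S
2. strafe(left, 2) → at (3,1), heading S
no other 2-command option fits: unique.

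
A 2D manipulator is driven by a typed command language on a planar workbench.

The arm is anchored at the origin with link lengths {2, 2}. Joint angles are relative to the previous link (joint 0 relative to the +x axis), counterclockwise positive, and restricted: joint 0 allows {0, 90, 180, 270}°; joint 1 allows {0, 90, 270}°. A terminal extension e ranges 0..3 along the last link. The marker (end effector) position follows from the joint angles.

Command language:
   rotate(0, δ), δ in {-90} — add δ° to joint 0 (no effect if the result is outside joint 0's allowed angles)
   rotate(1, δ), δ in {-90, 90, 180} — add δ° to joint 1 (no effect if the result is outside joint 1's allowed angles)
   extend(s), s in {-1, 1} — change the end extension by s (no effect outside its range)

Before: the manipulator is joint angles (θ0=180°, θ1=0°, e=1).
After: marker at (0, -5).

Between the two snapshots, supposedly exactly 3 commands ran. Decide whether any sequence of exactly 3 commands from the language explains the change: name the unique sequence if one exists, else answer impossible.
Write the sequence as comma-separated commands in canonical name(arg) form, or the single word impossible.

rotate(0, -90), rotate(0, -90), rotate(0, -90)

start: joint angles (θ0=180°, θ1=0°, e=1)
step 1 (rotate(0, -90)): joint angles (θ0=90°, θ1=0°, e=1)
step 2 (rotate(0, -90)): joint angles (θ0=0°, θ1=0°, e=1)
step 3 (rotate(0, -90)): joint angles (θ0=270°, θ1=0°, e=1)
no rival 3-sequence matches.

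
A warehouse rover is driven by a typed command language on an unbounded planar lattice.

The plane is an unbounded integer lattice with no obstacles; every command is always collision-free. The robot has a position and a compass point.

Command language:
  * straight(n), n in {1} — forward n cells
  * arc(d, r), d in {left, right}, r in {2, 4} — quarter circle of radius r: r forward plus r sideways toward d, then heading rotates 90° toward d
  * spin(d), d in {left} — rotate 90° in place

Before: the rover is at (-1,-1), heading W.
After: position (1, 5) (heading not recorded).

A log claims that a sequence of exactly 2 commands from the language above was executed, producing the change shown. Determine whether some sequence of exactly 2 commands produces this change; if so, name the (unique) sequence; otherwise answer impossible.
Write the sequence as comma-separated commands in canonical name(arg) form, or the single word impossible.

arc(right, 2), arc(right, 4)

key: order matters: swapping arc(right, 2) and arc(right, 4) lands elsewhere
start: at (-1,-1), heading W
t=1 arc(right, 2) ⇒ at (-3,1), heading N
t=2 arc(right, 4) ⇒ at (1,5), heading E
no other 2-command option fits: unique.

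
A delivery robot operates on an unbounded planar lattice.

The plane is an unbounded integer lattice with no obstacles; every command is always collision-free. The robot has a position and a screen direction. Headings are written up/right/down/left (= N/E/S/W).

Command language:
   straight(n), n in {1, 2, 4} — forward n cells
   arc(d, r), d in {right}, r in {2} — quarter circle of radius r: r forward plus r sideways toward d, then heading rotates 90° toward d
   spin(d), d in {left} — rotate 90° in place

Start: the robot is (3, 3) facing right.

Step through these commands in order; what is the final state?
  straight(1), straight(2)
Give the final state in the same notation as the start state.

(6, 3) facing right

start: (3, 3) facing right
t=1 straight(1) ⇒ (4, 3) facing right
t=2 straight(2) ⇒ (6, 3) facing right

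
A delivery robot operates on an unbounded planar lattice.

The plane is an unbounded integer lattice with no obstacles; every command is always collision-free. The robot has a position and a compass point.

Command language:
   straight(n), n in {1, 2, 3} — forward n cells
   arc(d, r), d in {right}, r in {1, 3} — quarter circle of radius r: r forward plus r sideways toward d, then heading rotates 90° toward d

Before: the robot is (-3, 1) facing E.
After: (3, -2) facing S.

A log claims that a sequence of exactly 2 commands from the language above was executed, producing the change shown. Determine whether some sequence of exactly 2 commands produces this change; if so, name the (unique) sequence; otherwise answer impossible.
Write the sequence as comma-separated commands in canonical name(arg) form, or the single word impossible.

straight(3), arc(right, 3)

key: cell and facing (now S) both changed — the 2 commands mix motion and turning
begin: (-3, 1) facing E
t=1 straight(3) ⇒ (0, 1) facing E
t=2 arc(right, 3) ⇒ (3, -2) facing S
all 25 alternatives checked — unique.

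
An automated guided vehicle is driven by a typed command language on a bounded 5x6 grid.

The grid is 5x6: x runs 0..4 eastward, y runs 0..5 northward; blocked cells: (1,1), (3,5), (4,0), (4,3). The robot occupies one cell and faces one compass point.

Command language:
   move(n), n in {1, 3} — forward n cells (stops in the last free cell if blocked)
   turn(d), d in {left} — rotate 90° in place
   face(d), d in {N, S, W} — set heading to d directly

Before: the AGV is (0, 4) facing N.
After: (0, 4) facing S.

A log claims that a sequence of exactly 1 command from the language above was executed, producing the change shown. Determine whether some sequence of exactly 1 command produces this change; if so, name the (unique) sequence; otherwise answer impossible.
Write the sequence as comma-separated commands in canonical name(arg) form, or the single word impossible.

key: (0,4) unchanged — the single command moves nothing
from: (0, 4) facing N
1. face(S) → (0, 4) facing S
no other 1-command option fits: unique.

face(S)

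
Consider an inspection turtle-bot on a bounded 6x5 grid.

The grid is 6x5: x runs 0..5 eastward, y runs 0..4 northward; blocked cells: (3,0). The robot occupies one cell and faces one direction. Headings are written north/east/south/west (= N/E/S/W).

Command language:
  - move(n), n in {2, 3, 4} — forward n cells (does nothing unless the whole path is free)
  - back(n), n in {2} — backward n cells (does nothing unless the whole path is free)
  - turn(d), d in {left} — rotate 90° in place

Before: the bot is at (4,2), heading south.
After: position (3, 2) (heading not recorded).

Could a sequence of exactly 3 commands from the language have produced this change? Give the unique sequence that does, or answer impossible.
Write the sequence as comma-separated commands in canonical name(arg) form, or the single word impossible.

impossible

checked all 3-command options: none fits.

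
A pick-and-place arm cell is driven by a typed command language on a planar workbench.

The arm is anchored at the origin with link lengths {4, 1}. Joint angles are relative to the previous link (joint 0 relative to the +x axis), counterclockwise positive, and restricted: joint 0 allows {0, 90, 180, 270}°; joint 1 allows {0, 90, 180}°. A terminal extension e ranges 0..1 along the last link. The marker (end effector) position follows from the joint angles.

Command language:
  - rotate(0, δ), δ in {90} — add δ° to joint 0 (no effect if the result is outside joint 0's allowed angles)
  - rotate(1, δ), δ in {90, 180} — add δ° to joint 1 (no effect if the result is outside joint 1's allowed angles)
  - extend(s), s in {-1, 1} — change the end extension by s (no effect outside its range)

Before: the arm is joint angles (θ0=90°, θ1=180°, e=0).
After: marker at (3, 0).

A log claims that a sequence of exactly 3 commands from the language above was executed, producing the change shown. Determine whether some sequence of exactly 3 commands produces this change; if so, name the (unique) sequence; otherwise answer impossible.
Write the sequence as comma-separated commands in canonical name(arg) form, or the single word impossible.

from: joint angles (θ0=90°, θ1=180°, e=0)
[1] after rotate(0, 90): joint angles (θ0=180°, θ1=180°, e=0)
[2] after rotate(0, 90): joint angles (θ0=270°, θ1=180°, e=0)
[3] after rotate(0, 90): joint angles (θ0=0°, θ1=180°, e=0)
uniquely the one of 125 3-step routes that fits.

rotate(0, 90), rotate(0, 90), rotate(0, 90)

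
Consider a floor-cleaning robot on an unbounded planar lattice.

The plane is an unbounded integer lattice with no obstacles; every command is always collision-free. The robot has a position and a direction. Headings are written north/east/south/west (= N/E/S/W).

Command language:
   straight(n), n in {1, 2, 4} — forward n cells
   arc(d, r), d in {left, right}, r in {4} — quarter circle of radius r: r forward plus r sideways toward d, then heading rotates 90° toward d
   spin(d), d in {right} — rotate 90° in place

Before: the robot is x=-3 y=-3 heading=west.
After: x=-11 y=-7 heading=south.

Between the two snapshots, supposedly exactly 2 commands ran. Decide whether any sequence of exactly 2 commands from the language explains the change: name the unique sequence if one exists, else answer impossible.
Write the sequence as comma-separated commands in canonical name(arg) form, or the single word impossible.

straight(4), arc(left, 4)

key: order matters: swapping straight(4) and arc(left, 4) lands elsewhere
initial: x=-3 y=-3 heading=west
t=1 straight(4) ⇒ x=-7 y=-3 heading=west
t=2 arc(left, 4) ⇒ x=-11 y=-7 heading=south
no rival 2-sequence matches.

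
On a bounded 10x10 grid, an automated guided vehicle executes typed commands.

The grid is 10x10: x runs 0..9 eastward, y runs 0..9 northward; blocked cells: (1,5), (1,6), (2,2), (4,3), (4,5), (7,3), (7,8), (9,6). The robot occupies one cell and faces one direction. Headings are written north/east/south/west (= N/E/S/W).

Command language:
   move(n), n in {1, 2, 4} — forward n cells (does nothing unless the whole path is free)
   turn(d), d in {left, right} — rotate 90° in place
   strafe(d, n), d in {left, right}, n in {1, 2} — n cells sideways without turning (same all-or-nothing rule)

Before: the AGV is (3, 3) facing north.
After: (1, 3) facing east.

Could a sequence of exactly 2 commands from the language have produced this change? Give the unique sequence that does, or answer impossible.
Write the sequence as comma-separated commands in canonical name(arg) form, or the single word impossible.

strafe(left, 2), turn(right)

key: order matters: swapping strafe(left, 2) and turn(right) lands elsewhere
start: (3, 3) facing north
t=1 strafe(left, 2) ⇒ (1, 3) facing north
t=2 turn(right) ⇒ (1, 3) facing east
uniquely the one of 81 2-step routes that fits.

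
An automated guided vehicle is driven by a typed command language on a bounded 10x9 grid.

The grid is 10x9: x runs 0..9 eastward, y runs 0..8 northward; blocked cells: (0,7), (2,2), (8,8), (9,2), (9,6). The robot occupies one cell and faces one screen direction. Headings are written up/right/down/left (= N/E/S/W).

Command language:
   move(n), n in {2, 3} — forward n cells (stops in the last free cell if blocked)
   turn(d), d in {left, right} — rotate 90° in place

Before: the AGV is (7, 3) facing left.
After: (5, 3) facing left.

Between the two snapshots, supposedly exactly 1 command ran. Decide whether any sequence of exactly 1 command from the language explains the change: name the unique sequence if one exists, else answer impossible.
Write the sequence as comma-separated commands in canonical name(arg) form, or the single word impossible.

key: heading stays W — the single command does not turn
start: (7, 3) facing left
t=1 move(2) ⇒ (5, 3) facing left
no rival 1-sequence matches.

move(2)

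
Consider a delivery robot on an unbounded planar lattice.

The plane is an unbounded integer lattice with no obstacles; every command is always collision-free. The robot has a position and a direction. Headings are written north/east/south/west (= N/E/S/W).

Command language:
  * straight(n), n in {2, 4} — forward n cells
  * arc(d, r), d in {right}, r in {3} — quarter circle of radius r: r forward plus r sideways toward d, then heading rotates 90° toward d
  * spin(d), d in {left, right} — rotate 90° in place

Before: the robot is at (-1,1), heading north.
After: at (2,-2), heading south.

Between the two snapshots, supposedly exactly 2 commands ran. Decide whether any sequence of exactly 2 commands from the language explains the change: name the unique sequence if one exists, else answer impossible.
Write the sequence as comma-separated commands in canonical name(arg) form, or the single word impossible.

key: cell and facing (now S) both changed — the 2 commands mix motion and turning
begin: at (-1,1), heading north
[1] after spin(right): at (-1,1), heading east
[2] after arc(right, 3): at (2,-2), heading south
no other 2-command option fits: unique.

spin(right), arc(right, 3)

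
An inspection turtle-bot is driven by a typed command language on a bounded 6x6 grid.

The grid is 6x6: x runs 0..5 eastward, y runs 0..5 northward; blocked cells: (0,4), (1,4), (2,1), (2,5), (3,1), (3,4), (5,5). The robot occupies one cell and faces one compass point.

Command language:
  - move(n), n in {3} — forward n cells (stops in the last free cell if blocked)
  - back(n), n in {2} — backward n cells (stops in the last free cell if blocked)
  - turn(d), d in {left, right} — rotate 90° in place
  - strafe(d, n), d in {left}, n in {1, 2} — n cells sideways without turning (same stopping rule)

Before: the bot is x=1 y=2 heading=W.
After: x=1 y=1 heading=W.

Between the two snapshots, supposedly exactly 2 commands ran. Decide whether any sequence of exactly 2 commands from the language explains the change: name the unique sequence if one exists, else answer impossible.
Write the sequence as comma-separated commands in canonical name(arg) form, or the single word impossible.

strafe(left, 1), back(2)

key: back(2) is stopped early by the blocked cell at (2,1)
initial: x=1 y=2 heading=W
step 1 (strafe(left, 1)): x=1 y=1 heading=W
step 2 (back(2)): x=1 y=1 heading=W
all 36 alternatives checked — unique.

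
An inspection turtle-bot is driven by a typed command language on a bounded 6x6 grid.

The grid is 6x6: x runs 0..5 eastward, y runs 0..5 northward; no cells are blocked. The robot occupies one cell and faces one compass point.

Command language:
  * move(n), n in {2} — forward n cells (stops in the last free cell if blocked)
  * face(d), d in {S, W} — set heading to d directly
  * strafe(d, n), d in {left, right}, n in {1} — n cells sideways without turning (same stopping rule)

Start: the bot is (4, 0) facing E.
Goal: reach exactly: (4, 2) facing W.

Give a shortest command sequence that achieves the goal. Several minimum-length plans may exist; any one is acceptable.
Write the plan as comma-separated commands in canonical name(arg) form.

face(W), strafe(right, 1), strafe(right, 1)

initial: (4, 0) facing E
t=1 face(W) ⇒ (4, 0) facing W
t=2 strafe(right, 1) ⇒ (4, 1) facing W
t=3 strafe(right, 1) ⇒ (4, 2) facing W
nothing shorter than 3 reaches the goal.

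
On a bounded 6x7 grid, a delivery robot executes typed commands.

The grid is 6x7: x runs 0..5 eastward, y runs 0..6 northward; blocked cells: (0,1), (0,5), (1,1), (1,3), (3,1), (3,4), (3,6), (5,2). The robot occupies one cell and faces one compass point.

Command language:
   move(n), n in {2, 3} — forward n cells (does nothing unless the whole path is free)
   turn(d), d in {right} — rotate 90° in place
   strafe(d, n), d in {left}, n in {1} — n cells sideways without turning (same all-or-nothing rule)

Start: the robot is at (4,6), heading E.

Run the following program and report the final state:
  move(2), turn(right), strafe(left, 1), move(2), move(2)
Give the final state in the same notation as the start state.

start: at (4,6), heading E
step 1 (move(2)): at (4,6), heading E
step 2 (turn(right)): at (4,6), heading S
step 3 (strafe(left, 1)): at (5,6), heading S
step 4 (move(2)): at (5,4), heading S
step 5 (move(2)): at (5,4), heading S

at (5,4), heading S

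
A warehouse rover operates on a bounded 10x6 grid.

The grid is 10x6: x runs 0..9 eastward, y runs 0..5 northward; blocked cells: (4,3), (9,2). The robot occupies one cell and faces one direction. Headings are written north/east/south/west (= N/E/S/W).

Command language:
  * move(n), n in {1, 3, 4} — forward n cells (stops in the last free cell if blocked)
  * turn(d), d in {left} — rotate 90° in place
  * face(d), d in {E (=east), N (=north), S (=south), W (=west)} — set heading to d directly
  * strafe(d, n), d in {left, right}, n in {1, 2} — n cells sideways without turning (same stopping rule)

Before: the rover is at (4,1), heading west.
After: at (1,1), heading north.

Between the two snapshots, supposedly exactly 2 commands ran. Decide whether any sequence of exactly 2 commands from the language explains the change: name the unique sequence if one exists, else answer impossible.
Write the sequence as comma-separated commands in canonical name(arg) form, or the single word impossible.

move(3), face(N)

key: cell and facing (now N) both changed — the 2 commands mix motion and turning
initial: at (4,1), heading west
step 1 (move(3)): at (1,1), heading west
step 2 (face(N)): at (1,1), heading north
uniquely the one of 144 2-step routes that fits.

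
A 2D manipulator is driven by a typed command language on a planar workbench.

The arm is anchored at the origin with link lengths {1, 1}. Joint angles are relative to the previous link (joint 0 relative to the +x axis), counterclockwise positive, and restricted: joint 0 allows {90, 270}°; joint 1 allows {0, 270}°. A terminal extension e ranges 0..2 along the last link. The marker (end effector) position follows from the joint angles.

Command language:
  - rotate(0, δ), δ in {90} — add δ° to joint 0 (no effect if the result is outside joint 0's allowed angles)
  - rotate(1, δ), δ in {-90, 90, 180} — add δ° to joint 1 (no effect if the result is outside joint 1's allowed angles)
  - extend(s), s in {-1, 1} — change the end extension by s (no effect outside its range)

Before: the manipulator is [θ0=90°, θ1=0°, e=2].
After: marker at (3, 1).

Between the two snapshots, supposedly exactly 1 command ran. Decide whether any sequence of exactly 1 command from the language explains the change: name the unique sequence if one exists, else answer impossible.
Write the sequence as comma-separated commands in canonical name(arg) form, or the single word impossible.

begin: [θ0=90°, θ1=0°, e=2]
step 1 (rotate(1, -90)): [θ0=90°, θ1=270°, e=2]
no other 1-command option fits: unique.

rotate(1, -90)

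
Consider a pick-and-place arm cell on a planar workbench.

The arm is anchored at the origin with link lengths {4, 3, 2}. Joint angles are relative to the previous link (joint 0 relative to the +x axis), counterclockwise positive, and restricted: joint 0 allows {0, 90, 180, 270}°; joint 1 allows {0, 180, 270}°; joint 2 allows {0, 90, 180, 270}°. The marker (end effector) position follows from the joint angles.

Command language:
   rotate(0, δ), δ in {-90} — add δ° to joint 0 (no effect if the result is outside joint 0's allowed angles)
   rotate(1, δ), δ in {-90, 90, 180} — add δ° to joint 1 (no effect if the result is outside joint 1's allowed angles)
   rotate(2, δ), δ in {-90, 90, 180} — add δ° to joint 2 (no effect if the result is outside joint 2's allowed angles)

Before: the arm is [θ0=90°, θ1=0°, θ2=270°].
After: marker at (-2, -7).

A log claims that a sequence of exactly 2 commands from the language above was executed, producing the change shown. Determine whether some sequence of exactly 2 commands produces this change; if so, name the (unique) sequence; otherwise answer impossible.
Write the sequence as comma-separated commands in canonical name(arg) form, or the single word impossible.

from: [θ0=90°, θ1=0°, θ2=270°]
1. rotate(0, -90) → [θ0=0°, θ1=0°, θ2=270°]
2. rotate(0, -90) → [θ0=270°, θ1=0°, θ2=270°]
no rival 2-sequence matches.

rotate(0, -90), rotate(0, -90)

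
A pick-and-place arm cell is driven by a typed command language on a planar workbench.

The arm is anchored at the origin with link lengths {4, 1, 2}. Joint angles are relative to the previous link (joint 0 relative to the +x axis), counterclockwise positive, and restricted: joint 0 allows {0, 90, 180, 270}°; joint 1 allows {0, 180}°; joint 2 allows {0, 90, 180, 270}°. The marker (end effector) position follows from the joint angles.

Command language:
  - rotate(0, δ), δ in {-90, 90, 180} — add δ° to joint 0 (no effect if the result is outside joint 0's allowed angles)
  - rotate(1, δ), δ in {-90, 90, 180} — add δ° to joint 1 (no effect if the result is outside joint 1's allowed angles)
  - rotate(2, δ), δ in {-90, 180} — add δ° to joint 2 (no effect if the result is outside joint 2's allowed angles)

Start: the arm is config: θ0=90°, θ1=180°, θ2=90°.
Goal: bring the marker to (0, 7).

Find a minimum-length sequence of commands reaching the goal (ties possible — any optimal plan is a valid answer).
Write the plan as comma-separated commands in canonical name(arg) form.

initial: config: θ0=90°, θ1=180°, θ2=90°
t=1 rotate(1, 180) ⇒ config: θ0=90°, θ1=0°, θ2=90°
t=2 rotate(2, -90) ⇒ config: θ0=90°, θ1=0°, θ2=0°
shorter routes all fall short; 2 is best.

rotate(1, 180), rotate(2, -90)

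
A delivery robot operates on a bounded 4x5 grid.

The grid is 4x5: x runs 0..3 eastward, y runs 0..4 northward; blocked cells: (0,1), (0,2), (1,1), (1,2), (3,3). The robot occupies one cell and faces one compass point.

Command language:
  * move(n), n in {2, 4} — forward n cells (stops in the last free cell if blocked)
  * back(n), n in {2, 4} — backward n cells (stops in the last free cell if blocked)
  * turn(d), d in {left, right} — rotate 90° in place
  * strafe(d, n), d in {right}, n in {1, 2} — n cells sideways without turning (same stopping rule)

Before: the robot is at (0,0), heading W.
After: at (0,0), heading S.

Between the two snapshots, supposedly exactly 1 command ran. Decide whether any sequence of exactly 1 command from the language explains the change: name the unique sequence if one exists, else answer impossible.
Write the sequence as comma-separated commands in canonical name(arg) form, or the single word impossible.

key: parked at (0,0) the whole time — nothing moves the robot
start: at (0,0), heading W
t=1 turn(left) ⇒ at (0,0), heading S
all 8 alternatives checked — unique.

turn(left)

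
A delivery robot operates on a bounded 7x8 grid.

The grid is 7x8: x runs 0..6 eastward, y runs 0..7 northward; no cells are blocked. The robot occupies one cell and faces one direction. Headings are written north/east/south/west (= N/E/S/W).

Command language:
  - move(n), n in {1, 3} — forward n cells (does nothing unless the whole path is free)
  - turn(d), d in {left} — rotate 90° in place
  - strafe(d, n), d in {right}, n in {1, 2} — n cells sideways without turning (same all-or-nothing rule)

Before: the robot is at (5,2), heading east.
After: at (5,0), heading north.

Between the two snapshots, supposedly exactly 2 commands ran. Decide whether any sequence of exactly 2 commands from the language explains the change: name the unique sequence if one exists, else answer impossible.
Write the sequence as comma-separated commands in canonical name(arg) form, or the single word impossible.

key: order matters: swapping strafe(right, 2) and turn(left) lands elsewhere
from: at (5,2), heading east
t=1 strafe(right, 2) ⇒ at (5,0), heading east
t=2 turn(left) ⇒ at (5,0), heading north
no other 2-command option fits: unique.

strafe(right, 2), turn(left)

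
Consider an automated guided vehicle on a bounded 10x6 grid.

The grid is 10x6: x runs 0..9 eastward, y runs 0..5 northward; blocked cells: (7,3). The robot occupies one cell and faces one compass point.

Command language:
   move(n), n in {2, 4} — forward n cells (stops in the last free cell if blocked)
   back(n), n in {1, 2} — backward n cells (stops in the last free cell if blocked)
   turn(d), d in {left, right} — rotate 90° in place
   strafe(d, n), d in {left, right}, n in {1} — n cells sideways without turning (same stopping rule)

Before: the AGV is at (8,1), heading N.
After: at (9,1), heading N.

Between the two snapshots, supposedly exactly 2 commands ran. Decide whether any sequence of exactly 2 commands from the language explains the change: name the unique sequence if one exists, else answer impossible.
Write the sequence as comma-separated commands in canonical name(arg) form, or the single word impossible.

key: the second strafe(right, 1) runs into the grid edge before its full distance
t0: at (8,1), heading N
t=1 strafe(right, 1) ⇒ at (9,1), heading N
t=2 strafe(right, 1) ⇒ at (9,1), heading N
no rival 2-sequence matches.

strafe(right, 1), strafe(right, 1)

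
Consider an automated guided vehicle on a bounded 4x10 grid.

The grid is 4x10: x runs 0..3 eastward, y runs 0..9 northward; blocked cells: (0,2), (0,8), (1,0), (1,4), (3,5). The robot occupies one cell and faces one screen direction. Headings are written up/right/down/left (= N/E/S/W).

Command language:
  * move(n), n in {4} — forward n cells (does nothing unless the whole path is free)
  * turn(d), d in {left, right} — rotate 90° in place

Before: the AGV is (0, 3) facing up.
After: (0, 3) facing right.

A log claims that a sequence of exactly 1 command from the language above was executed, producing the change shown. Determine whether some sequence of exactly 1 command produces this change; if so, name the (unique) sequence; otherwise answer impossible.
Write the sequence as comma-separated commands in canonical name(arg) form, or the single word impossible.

turn(right)

key: parked at (0,3) the whole time — nothing moves the robot
initial: (0, 3) facing up
step 1 (turn(right)): (0, 3) facing right
no other 1-command option fits: unique.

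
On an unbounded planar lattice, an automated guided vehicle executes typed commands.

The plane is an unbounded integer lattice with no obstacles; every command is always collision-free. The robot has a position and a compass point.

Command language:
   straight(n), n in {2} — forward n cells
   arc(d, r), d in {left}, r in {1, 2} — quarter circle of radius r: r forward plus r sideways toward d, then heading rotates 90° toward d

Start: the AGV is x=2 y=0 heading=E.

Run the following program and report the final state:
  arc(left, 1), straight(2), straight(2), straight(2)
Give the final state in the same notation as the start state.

start: x=2 y=0 heading=E
1. arc(left, 1) → x=3 y=1 heading=N
2. straight(2) → x=3 y=3 heading=N
3. straight(2) → x=3 y=5 heading=N
4. straight(2) → x=3 y=7 heading=N

x=3 y=7 heading=N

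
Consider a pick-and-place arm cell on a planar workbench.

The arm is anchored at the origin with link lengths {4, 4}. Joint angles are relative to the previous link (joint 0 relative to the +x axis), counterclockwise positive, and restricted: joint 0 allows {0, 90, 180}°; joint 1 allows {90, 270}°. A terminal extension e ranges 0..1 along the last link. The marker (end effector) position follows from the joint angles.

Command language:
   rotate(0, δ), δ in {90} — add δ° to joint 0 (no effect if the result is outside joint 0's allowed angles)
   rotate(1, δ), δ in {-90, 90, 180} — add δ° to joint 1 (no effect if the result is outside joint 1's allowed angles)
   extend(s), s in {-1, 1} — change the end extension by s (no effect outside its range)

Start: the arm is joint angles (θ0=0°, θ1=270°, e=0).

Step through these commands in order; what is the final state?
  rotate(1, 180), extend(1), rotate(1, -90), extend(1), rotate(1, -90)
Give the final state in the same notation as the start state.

joint angles (θ0=0°, θ1=90°, e=1)

t0: joint angles (θ0=0°, θ1=270°, e=0)
[1] after rotate(1, 180): joint angles (θ0=0°, θ1=90°, e=0)
[2] after extend(1): joint angles (θ0=0°, θ1=90°, e=1)
[3] after rotate(1, -90): joint angles (θ0=0°, θ1=90°, e=1)
[4] after extend(1): joint angles (θ0=0°, θ1=90°, e=1)
[5] after rotate(1, -90): joint angles (θ0=0°, θ1=90°, e=1)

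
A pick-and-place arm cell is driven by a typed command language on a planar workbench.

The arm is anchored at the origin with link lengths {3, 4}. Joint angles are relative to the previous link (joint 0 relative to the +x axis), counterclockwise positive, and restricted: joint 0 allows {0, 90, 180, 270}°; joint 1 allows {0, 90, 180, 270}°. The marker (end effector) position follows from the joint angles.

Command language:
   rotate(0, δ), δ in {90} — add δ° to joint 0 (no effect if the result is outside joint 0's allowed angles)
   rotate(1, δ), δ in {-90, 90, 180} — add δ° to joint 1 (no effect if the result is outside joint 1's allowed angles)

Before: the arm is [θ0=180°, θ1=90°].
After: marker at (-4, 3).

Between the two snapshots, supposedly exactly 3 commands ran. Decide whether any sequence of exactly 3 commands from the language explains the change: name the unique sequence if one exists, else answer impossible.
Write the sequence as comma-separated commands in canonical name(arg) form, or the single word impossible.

rotate(0, 90), rotate(0, 90), rotate(0, 90)

initial: [θ0=180°, θ1=90°]
step 1 (rotate(0, 90)): [θ0=270°, θ1=90°]
step 2 (rotate(0, 90)): [θ0=0°, θ1=90°]
step 3 (rotate(0, 90)): [θ0=90°, θ1=90°]
no other 3-command option fits: unique.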